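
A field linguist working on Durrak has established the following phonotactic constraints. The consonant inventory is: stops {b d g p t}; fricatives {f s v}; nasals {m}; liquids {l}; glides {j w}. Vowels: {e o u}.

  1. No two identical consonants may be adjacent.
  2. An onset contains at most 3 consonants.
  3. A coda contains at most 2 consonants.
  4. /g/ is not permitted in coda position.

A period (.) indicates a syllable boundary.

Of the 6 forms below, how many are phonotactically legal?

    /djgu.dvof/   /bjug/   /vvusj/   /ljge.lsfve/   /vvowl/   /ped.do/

/djgu.dvof/ — σ1 onset /djg/ (3C), coda /∅/ ok; σ2 onset /dv/ (2C), coda /f/ ok → phonotactically legal
/bjug/ — violates constraint 4: syllable 1 coda contains /g/ → phonotactically illegal
/vvusj/ — violates constraint 1: adjacent identical consonants /vv/ → phonotactically illegal
/ljge.lsfve/ — violates constraint 2: syllable 2 onset /lsfv/ has 4 consonants (> 3) → phonotactically illegal
/vvowl/ — violates constraint 1: adjacent identical consonants /vv/ → phonotactically illegal
/ped.do/ — violates constraint 1: adjacent identical consonants /dd/ → phonotactically illegal
Phonotactically legal: /djgu.dvof/ → 1.

1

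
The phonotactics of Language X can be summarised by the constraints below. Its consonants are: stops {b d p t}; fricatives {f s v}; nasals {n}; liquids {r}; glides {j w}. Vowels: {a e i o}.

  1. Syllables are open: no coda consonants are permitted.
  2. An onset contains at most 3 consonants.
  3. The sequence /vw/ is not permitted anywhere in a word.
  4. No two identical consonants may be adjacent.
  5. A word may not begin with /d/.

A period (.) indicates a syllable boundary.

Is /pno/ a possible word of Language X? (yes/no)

/pno/ — σ1 onset /pn/ (2C), coda /∅/ ok → permitted

yes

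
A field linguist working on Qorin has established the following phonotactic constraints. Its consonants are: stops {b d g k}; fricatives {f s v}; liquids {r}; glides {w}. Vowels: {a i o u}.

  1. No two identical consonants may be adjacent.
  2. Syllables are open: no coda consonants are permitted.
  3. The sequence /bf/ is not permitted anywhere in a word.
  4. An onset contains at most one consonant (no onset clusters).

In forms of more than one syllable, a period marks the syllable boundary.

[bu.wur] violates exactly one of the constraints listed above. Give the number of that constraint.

[bu.wur]: syllable 2 coda /r/ has 1 consonant (> 0).
This is a violation of constraint 2: "Syllables are open: no coda consonants are permitted."
The remaining constraints (1, 3, 4) are satisfied.

2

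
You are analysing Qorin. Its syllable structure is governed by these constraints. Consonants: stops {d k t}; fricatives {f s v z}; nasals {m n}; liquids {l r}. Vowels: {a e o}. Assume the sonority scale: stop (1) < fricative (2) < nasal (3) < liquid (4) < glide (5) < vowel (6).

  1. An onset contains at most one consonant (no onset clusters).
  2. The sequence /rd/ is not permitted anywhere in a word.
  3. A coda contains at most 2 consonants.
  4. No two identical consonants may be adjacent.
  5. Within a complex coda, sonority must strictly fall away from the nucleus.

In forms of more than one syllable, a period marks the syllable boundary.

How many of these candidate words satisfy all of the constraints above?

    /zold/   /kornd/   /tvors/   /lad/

/zold/ — σ1 onset /z/, coda /ld/ (4→1 falls) ok → licit
/kornd/ — violates constraint 3: syllable 1 coda /rnd/ has 3 consonants (> 2) → illicit
/tvors/ — violates constraint 1: syllable 1 onset /tv/ has 2 consonants (> 1) → illicit
/lad/ — σ1 onset /l/, coda /d/ ok → licit
Licit: /zold/, /lad/ → 2.

2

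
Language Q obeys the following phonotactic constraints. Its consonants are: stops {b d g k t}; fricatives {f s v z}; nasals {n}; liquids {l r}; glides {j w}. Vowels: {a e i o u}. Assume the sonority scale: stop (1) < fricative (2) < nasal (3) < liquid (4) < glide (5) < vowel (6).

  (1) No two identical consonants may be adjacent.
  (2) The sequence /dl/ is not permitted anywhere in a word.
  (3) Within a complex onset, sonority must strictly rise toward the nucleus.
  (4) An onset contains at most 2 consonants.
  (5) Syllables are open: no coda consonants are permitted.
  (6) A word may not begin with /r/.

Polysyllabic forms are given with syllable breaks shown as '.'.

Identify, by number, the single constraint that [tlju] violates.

4

[tlju]: syllable 1 onset /tlj/ has 3 consonants (> 2).
This is a violation of constraint 4: "An onset contains at most 2 consonants."
The remaining constraints (1, 2, 3, 5, 6) are satisfied.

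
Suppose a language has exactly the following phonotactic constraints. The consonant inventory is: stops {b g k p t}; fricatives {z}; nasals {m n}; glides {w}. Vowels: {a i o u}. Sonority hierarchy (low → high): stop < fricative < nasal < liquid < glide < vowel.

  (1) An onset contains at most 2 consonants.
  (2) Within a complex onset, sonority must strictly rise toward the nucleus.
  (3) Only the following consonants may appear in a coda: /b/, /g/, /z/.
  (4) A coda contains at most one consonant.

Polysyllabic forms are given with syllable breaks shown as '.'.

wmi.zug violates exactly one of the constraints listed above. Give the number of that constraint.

2

wmi.zug: syllable 1 onset /wm/: /w/ (glide, 5) → /m/ (nasal, 3) does not rise.
This is a violation of constraint 2: "Within a complex onset, sonority must strictly rise toward the nucleus."
The remaining constraints (1, 3, 4) are satisfied.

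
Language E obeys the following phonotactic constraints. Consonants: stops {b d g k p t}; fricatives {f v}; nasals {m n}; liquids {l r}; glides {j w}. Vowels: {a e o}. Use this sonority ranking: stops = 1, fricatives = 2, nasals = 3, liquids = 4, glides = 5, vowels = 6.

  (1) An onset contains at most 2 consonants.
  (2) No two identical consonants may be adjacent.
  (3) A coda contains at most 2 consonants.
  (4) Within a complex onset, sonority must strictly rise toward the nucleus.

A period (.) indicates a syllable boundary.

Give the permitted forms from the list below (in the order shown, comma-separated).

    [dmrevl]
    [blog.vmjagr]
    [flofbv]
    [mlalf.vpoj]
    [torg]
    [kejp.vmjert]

[dmrevl] — violates constraint 1: syllable 1 onset /dmr/ has 3 consonants (> 2) → not permitted
[blog.vmjagr] — violates constraint 1: syllable 2 onset /vmj/ has 3 consonants (> 2) → not permitted
[flofbv] — violates constraint 3: syllable 1 coda /fbv/ has 3 consonants (> 2) → not permitted
[mlalf.vpoj] — violates constraint 4: syllable 2 onset /vp/: /v/ (fricative, 2) → /p/ (stop, 1) does not rise → not permitted
[torg] — σ1 onset /t/, coda /rg/ (2C) ok → permitted
[kejp.vmjert] — violates constraint 1: syllable 2 onset /vmj/ has 3 consonants (> 2) → not permitted

[torg]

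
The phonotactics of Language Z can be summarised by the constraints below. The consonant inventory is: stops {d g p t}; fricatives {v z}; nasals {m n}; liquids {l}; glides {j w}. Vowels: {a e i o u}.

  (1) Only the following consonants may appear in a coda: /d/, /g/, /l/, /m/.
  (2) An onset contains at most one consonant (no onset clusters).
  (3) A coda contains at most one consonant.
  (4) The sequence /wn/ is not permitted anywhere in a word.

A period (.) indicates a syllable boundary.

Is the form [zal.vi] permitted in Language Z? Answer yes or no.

[zal.vi] — σ1 onset /z/, coda /l/ ok; σ2 onset /v/, coda /∅/ ok → permitted

yes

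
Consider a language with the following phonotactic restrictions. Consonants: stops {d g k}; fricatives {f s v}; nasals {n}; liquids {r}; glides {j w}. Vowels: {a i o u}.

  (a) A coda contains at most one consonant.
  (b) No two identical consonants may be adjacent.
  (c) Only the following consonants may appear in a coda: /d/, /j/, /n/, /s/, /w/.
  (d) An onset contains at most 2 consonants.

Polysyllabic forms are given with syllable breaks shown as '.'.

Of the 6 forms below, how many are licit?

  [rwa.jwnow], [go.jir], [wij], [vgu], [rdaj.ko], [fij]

4

[rwa.jwnow] — violates constraint (d): syllable 2 onset /jwn/ has 3 consonants (> 2) → illicit
[go.jir] — violates constraint (c): syllable 2 coda contains /r/, which is not a licensed coda consonant → illicit
[wij] — σ1 onset /w/, coda /j/ ok → licit
[vgu] — σ1 onset /vg/ (2C), coda /∅/ ok → licit
[rdaj.ko] — σ1 onset /rd/ (2C), coda /j/ ok; σ2 onset /k/, coda /∅/ ok → licit
[fij] — σ1 onset /f/, coda /j/ ok → licit
Licit: [wij], [vgu], [rdaj.ko], [fij] → 4.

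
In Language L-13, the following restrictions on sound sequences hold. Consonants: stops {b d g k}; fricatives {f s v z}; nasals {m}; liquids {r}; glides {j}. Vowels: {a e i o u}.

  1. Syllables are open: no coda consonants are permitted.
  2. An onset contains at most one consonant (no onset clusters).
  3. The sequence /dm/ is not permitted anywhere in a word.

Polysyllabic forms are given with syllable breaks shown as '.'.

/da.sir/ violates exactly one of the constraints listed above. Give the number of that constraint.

1

/da.sir/: syllable 2 coda /r/ has 1 consonant (> 0).
This is a violation of constraint 1: "Syllables are open: no coda consonants are permitted."
The remaining constraints (2, 3) are satisfied.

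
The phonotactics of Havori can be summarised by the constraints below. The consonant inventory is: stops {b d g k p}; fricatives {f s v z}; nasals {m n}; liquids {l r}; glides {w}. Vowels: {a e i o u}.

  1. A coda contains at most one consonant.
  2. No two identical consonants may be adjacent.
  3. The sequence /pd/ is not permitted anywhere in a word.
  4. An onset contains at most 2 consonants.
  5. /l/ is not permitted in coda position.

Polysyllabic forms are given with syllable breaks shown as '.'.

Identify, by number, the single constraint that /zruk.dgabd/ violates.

/zruk.dgabd/: syllable 2 coda /bd/ has 2 consonants (> 1).
This is a violation of constraint 1: "A coda contains at most one consonant."
The remaining constraints (2, 3, 4, 5) are satisfied.

1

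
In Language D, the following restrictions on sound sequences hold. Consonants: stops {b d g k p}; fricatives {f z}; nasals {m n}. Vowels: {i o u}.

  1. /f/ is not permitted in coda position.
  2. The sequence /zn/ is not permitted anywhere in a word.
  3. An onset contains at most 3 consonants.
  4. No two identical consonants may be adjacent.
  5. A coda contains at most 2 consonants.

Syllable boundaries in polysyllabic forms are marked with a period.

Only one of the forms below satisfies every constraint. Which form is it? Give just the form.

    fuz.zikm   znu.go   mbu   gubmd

fuz.zikm — violates constraint 4: adjacent identical consonants /zz/ → ill-formed
znu.go — violates constraint 2: contains banned sequence /zn/ → ill-formed
mbu — σ1 onset /mb/ (2C), coda /∅/ ok → well-formed
gubmd — violates constraint 5: syllable 1 coda /bmd/ has 3 consonants (> 2) → ill-formed

mbu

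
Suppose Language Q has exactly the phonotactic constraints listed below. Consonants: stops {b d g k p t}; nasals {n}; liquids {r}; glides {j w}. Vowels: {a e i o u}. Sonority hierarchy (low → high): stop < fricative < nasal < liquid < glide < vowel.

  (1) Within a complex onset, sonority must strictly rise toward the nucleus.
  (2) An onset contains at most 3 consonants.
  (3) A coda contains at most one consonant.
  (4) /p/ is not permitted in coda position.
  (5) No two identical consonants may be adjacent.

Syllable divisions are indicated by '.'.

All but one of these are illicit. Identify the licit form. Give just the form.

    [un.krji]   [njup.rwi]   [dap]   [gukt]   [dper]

[un.krji] — σ1 onset /∅/, coda /n/ ok; σ2 onset /krj/ (1→4→5 rises), coda /∅/ ok → licit
[njup.rwi] — violates constraint 4: syllable 1 coda contains /p/ → illicit
[dap] — violates constraint 4: syllable 1 coda contains /p/ → illicit
[gukt] — violates constraint 3: syllable 1 coda /kt/ has 2 consonants (> 1) → illicit
[dper] — violates constraint 1: syllable 1 onset /dp/: /d/ (stop, 1) → /p/ (stop, 1) does not rise → illicit

[un.krji]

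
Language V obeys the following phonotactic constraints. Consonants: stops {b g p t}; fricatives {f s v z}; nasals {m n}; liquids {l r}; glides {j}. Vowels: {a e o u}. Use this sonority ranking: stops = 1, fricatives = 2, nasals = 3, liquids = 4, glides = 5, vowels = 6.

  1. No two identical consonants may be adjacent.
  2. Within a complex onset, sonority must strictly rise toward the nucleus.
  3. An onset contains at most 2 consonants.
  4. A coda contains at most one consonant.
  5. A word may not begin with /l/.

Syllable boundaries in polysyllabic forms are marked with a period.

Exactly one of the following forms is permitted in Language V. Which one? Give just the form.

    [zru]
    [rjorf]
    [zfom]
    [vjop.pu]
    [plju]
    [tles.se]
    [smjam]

[zru]

[zru] — σ1 onset /zr/ (2→4 rises), coda /∅/ ok → permitted
[rjorf] — violates constraint 4: syllable 1 coda /rf/ has 2 consonants (> 1) → not permitted
[zfom] — violates constraint 2: syllable 1 onset /zf/: /z/ (fricative, 2) → /f/ (fricative, 2) does not rise → not permitted
[vjop.pu] — violates constraint 1: adjacent identical consonants /pp/ → not permitted
[plju] — violates constraint 3: syllable 1 onset /plj/ has 3 consonants (> 2) → not permitted
[tles.se] — violates constraint 1: adjacent identical consonants /ss/ → not permitted
[smjam] — violates constraint 3: syllable 1 onset /smj/ has 3 consonants (> 2) → not permitted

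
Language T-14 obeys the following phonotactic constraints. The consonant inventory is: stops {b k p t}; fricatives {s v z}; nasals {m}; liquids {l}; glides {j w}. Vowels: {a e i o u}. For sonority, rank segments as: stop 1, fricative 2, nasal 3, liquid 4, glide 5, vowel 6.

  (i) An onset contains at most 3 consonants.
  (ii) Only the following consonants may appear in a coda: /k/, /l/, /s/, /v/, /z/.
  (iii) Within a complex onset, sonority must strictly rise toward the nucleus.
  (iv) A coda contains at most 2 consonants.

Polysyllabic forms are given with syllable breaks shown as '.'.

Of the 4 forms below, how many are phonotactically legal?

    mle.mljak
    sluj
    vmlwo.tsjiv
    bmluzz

2

mle.mljak — σ1 onset /ml/ (3→4 rises), coda /∅/ ok; σ2 onset /mlj/ (3→4→5 rises), coda /k/ ok → phonotactically legal
sluj — violates constraint (ii): syllable 1 coda contains /j/, which is not a licensed coda consonant → phonotactically illegal
vmlwo.tsjiv — violates constraint (i): syllable 1 onset /vmlw/ has 4 consonants (> 3) → phonotactically illegal
bmluzz — σ1 onset /bml/ (1→3→4 rises), coda /zz/ (2C) ok → phonotactically legal
Phonotactically legal: mle.mljak, bmluzz → 2.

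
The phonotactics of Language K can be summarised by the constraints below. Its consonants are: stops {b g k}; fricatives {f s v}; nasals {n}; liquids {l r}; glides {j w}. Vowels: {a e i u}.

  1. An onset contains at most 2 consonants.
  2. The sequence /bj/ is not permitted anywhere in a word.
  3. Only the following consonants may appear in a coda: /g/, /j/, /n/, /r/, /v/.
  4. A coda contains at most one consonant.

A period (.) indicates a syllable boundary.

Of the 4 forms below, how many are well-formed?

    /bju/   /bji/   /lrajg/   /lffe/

0

/bju/ — violates constraint 2: contains banned sequence /bj/ → ill-formed
/bji/ — violates constraint 2: contains banned sequence /bj/ → ill-formed
/lrajg/ — violates constraint 4: syllable 1 coda /jg/ has 2 consonants (> 1) → ill-formed
/lffe/ — violates constraint 1: syllable 1 onset /lff/ has 3 consonants (> 2) → ill-formed
No form is well-formed → 0.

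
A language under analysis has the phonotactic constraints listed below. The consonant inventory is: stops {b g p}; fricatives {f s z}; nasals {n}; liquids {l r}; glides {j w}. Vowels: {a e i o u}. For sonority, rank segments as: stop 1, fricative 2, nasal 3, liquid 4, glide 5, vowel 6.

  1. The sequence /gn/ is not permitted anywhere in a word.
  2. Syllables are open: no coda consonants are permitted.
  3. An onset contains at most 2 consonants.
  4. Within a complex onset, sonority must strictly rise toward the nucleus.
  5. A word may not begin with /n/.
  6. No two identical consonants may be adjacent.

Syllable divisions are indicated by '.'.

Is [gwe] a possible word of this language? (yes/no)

yes

[gwe] — σ1 onset /gw/ (1→5 rises), coda /∅/ ok → permitted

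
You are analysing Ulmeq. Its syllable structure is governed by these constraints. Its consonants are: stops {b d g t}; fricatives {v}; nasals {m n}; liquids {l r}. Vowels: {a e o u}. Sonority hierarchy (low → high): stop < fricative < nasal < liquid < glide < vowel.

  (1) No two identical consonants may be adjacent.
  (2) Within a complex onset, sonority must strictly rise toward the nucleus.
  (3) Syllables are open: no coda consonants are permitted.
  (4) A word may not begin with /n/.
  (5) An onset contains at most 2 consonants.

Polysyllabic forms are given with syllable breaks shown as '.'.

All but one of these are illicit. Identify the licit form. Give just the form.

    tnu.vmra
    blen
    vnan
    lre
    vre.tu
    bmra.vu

vre.tu

tnu.vmra — violates constraint 5: syllable 2 onset /vmr/ has 3 consonants (> 2) → illicit
blen — violates constraint 3: syllable 1 coda /n/ has 1 consonant (> 0) → illicit
vnan — violates constraint 3: syllable 1 coda /n/ has 1 consonant (> 0) → illicit
lre — violates constraint 2: syllable 1 onset /lr/: /l/ (liquid, 4) → /r/ (liquid, 4) does not rise → illicit
vre.tu — σ1 onset /vr/ (2→4 rises), coda /∅/ ok; σ2 onset /t/, coda /∅/ ok → licit
bmra.vu — violates constraint 5: syllable 1 onset /bmr/ has 3 consonants (> 2) → illicit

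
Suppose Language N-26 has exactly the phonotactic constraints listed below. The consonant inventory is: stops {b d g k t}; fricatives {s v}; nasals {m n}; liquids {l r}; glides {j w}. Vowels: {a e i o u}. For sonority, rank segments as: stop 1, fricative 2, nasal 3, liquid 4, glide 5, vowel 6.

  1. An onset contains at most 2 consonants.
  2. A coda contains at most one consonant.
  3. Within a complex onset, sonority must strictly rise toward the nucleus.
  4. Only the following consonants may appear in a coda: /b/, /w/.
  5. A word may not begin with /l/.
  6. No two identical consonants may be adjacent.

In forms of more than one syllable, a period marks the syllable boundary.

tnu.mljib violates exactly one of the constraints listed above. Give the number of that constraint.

1

tnu.mljib: syllable 2 onset /mlj/ has 3 consonants (> 2).
This is a violation of constraint 1: "An onset contains at most 2 consonants."
The remaining constraints (2, 3, 4, 5, 6) are satisfied.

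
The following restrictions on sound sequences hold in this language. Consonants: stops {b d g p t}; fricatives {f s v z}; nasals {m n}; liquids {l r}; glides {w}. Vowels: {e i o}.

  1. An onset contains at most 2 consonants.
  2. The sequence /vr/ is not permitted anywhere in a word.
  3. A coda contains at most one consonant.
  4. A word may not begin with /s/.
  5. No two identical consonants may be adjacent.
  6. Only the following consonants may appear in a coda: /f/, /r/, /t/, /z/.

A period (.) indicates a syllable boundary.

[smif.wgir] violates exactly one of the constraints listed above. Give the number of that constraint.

4

[smif.wgir]: word begins with /s/.
This is a violation of constraint 4: "A word may not begin with /s/."
The remaining constraints (1, 2, 3, 5, 6) are satisfied.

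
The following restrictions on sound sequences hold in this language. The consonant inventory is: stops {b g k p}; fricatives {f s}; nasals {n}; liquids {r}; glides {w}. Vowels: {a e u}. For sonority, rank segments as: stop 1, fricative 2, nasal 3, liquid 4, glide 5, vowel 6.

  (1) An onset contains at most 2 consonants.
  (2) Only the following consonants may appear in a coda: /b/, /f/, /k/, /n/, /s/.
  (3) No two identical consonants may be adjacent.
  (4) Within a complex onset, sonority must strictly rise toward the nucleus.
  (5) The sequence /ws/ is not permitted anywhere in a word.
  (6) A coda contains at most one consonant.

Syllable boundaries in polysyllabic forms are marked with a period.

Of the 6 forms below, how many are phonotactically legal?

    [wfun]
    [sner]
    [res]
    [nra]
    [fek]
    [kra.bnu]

4

[wfun] — violates constraint 4: syllable 1 onset /wf/: /w/ (glide, 5) → /f/ (fricative, 2) does not rise → phonotactically illegal
[sner] — violates constraint 2: syllable 1 coda contains /r/, which is not a licensed coda consonant → phonotactically illegal
[res] — σ1 onset /r/, coda /s/ ok → phonotactically legal
[nra] — σ1 onset /nr/ (3→4 rises), coda /∅/ ok → phonotactically legal
[fek] — σ1 onset /f/, coda /k/ ok → phonotactically legal
[kra.bnu] — σ1 onset /kr/ (1→4 rises), coda /∅/ ok; σ2 onset /bn/ (1→3 rises), coda /∅/ ok → phonotactically legal
Phonotactically legal: [res], [nra], [fek], [kra.bnu] → 4.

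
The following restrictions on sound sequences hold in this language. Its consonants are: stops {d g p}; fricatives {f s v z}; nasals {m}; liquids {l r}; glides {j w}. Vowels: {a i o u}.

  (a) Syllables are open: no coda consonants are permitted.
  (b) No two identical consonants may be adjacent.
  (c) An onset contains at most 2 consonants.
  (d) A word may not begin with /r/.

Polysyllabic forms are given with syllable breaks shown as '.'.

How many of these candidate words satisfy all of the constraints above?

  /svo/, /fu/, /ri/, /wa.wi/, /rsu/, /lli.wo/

/svo/ — σ1 onset /sv/ (2C), coda /∅/ ok → well-formed
/fu/ — σ1 onset /f/, coda /∅/ ok → well-formed
/ri/ — violates constraint (d): word begins with /r/ → ill-formed
/wa.wi/ — σ1 onset /w/, coda /∅/ ok; σ2 onset /w/, coda /∅/ ok → well-formed
/rsu/ — violates constraint (d): word begins with /r/ → ill-formed
/lli.wo/ — violates constraint (b): adjacent identical consonants /ll/ → ill-formed
Well-formed: /svo/, /fu/, /wa.wi/ → 3.

3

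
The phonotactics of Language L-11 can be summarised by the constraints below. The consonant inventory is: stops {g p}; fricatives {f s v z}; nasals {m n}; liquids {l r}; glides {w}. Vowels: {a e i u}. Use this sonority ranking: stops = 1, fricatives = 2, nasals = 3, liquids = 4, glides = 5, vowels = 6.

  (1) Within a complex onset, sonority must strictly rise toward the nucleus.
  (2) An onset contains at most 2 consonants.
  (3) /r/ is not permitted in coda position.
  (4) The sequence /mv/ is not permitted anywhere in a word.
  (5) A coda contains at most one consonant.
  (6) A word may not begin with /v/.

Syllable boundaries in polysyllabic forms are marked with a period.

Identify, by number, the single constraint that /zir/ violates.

/zir/: syllable 1 coda contains /r/.
This is a violation of constraint 3: "/r/ is not permitted in coda position."
The remaining constraints (1, 2, 4, 5, 6) are satisfied.

3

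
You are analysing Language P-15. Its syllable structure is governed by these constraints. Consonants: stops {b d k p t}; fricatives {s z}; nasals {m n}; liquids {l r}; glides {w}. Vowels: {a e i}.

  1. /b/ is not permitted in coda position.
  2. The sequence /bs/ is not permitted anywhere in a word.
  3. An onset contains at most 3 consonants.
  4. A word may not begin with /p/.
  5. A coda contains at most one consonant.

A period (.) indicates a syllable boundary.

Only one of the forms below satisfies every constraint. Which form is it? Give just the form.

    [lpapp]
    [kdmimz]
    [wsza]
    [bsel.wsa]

[lpapp] — violates constraint 5: syllable 1 coda /pp/ has 2 consonants (> 1) → phonotactically illegal
[kdmimz] — violates constraint 5: syllable 1 coda /mz/ has 2 consonants (> 1) → phonotactically illegal
[wsza] — σ1 onset /wsz/ (3C), coda /∅/ ok → phonotactically legal
[bsel.wsa] — violates constraint 2: contains banned sequence /bs/ → phonotactically illegal

[wsza]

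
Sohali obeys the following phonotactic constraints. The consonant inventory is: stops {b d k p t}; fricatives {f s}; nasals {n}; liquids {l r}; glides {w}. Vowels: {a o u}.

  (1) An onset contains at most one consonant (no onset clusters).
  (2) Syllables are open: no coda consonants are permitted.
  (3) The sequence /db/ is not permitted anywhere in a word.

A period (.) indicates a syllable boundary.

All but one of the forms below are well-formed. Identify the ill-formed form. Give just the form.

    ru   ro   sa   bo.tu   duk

ru — σ1 onset /r/, coda /∅/ ok → well-formed
ro — σ1 onset /r/, coda /∅/ ok → well-formed
sa — σ1 onset /s/, coda /∅/ ok → well-formed
bo.tu — σ1 onset /b/, coda /∅/ ok; σ2 onset /t/, coda /∅/ ok → well-formed
duk — violates constraint 2: syllable 1 coda /k/ has 1 consonant (> 0) → ill-formed

duk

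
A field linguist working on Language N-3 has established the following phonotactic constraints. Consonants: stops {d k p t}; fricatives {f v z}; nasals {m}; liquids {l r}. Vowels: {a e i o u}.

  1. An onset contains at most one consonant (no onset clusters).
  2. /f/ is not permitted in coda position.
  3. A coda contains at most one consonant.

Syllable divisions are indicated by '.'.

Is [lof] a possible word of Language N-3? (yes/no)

[lof] — violates constraint 2: syllable 1 coda contains /f/ → phonotactically illegal

no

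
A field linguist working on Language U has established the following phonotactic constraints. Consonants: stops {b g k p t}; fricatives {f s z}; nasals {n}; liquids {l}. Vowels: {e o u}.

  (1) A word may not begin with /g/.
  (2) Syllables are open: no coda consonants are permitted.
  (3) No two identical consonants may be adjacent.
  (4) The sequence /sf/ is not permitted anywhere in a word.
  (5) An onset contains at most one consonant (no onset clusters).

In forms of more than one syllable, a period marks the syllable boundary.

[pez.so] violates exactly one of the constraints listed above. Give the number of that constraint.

2

[pez.so]: syllable 1 coda /z/ has 1 consonant (> 0).
This is a violation of constraint 2: "Syllables are open: no coda consonants are permitted."
The remaining constraints (1, 3, 4, 5) are satisfied.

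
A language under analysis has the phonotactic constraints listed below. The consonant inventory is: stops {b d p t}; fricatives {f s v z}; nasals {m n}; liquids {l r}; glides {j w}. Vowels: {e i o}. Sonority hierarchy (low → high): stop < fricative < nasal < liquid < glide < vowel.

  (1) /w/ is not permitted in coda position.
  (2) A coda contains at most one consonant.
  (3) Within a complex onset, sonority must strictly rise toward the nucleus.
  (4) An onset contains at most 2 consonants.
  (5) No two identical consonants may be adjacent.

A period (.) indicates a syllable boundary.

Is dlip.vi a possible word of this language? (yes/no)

yes

dlip.vi — σ1 onset /dl/ (1→4 rises), coda /p/ ok; σ2 onset /v/, coda /∅/ ok → permitted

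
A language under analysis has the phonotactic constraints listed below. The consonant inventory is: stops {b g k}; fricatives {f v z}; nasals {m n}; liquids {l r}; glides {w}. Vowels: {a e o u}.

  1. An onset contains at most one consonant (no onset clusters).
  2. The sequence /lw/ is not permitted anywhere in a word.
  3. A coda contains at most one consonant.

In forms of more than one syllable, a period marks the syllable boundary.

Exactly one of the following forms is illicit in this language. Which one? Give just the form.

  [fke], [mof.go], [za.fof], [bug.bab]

[fke] — violates constraint 1: syllable 1 onset /fk/ has 2 consonants (> 1) → illicit
[mof.go] — σ1 onset /m/, coda /f/ ok; σ2 onset /g/, coda /∅/ ok → licit
[za.fof] — σ1 onset /z/, coda /∅/ ok; σ2 onset /f/, coda /f/ ok → licit
[bug.bab] — σ1 onset /b/, coda /g/ ok; σ2 onset /b/, coda /b/ ok → licit

[fke]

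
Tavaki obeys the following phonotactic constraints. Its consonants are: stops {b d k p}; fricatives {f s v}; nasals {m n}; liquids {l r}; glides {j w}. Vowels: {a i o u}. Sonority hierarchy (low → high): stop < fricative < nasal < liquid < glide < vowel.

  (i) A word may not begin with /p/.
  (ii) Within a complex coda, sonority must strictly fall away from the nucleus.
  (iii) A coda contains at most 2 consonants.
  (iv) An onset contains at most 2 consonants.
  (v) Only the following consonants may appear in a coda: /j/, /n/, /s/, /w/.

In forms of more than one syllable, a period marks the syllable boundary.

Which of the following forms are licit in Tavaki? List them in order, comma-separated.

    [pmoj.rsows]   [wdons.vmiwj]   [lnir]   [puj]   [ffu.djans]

[pmoj.rsows] — violates constraint (i): word begins with /p/ → illicit
[wdons.vmiwj] — violates constraint (ii): syllable 2 coda /wj/: /w/ (glide, 5) → /j/ (glide, 5) does not fall → illicit
[lnir] — violates constraint (v): syllable 1 coda contains /r/, which is not a licensed coda consonant → illicit
[puj] — violates constraint (i): word begins with /p/ → illicit
[ffu.djans] — σ1 onset /ff/ (2C), coda /∅/ ok; σ2 onset /dj/ (2C), coda /ns/ (3→2 falls) ok → licit

[ffu.djans]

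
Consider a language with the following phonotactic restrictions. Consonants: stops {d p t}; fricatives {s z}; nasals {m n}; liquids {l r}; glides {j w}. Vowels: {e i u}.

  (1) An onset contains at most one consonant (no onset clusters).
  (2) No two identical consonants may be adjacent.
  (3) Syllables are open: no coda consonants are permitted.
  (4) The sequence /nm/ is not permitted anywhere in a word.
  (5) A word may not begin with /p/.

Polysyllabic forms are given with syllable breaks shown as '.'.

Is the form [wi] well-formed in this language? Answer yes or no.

[wi] — σ1 onset /w/, coda /∅/ ok → well-formed

yes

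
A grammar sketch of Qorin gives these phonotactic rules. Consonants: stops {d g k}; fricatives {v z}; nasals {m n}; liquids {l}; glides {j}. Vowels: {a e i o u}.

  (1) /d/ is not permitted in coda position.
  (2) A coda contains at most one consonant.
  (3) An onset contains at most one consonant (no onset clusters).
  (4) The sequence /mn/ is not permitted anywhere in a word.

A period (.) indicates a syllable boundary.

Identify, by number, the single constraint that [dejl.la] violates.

2

[dejl.la]: syllable 1 coda /jl/ has 2 consonants (> 1).
This is a violation of constraint 2: "A coda contains at most one consonant."
The remaining constraints (1, 3, 4) are satisfied.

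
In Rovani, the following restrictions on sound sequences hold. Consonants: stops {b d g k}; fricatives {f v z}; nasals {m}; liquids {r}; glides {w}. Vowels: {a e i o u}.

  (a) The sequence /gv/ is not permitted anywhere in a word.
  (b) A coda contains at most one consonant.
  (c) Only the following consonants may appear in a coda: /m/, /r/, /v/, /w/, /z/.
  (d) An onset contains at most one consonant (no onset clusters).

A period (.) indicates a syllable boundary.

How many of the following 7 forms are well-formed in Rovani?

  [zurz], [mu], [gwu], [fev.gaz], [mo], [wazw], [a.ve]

4

[zurz] — violates constraint (b): syllable 1 coda /rz/ has 2 consonants (> 1) → ill-formed
[mu] — σ1 onset /m/, coda /∅/ ok → well-formed
[gwu] — violates constraint (d): syllable 1 onset /gw/ has 2 consonants (> 1) → ill-formed
[fev.gaz] — σ1 onset /f/, coda /v/ ok; σ2 onset /g/, coda /z/ ok → well-formed
[mo] — σ1 onset /m/, coda /∅/ ok → well-formed
[wazw] — violates constraint (b): syllable 1 coda /zw/ has 2 consonants (> 1) → ill-formed
[a.ve] — σ1 onset /∅/, coda /∅/ ok; σ2 onset /v/, coda /∅/ ok → well-formed
Well-formed: [mu], [fev.gaz], [mo], [a.ve] → 4.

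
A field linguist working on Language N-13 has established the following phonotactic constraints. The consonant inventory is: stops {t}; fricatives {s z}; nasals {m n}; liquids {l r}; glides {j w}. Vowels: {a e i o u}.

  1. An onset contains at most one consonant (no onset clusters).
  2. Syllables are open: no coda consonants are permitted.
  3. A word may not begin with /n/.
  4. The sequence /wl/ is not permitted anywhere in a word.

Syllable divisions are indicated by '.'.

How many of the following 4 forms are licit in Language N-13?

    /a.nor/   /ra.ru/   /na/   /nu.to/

1

/a.nor/ — violates constraint 2: syllable 2 coda /r/ has 1 consonant (> 0) → illicit
/ra.ru/ — σ1 onset /r/, coda /∅/ ok; σ2 onset /r/, coda /∅/ ok → licit
/na/ — violates constraint 3: word begins with /n/ → illicit
/nu.to/ — violates constraint 3: word begins with /n/ → illicit
Licit: /ra.ru/ → 1.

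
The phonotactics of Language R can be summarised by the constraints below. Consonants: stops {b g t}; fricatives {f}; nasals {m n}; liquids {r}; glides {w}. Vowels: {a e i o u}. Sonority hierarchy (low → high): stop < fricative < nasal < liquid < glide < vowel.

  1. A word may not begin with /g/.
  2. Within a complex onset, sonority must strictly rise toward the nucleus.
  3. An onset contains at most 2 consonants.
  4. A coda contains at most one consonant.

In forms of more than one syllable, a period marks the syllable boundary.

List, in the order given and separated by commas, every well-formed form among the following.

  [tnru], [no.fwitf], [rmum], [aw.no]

[tnru] — violates constraint 3: syllable 1 onset /tnr/ has 3 consonants (> 2) → ill-formed
[no.fwitf] — violates constraint 4: syllable 2 coda /tf/ has 2 consonants (> 1) → ill-formed
[rmum] — violates constraint 2: syllable 1 onset /rm/: /r/ (liquid, 4) → /m/ (nasal, 3) does not rise → ill-formed
[aw.no] — σ1 onset /∅/, coda /w/ ok; σ2 onset /n/, coda /∅/ ok → well-formed

[aw.no]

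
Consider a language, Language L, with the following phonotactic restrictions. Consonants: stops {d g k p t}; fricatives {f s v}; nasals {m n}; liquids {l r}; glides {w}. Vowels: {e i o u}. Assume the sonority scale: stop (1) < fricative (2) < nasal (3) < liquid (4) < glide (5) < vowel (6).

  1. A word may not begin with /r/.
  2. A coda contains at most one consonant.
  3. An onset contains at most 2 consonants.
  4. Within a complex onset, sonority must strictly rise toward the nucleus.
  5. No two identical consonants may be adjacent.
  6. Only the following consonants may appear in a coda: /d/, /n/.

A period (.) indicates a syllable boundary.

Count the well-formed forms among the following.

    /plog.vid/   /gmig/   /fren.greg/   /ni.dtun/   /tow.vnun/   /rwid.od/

/plog.vid/ — violates constraint 6: syllable 1 coda contains /g/, which is not a licensed coda consonant → ill-formed
/gmig/ — violates constraint 6: syllable 1 coda contains /g/, which is not a licensed coda consonant → ill-formed
/fren.greg/ — violates constraint 6: syllable 2 coda contains /g/, which is not a licensed coda consonant → ill-formed
/ni.dtun/ — violates constraint 4: syllable 2 onset /dt/: /d/ (stop, 1) → /t/ (stop, 1) does not rise → ill-formed
/tow.vnun/ — violates constraint 6: syllable 1 coda contains /w/, which is not a licensed coda consonant → ill-formed
/rwid.od/ — violates constraint 1: word begins with /r/ → ill-formed
No form is well-formed → 0.

0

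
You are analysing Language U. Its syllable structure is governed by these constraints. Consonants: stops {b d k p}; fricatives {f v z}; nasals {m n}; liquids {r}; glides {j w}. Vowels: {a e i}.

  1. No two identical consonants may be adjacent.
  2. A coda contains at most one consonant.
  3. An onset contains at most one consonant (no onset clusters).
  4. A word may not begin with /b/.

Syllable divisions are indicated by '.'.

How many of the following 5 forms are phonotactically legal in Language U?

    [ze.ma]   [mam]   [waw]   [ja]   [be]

4

[ze.ma] — σ1 onset /z/, coda /∅/ ok; σ2 onset /m/, coda /∅/ ok → phonotactically legal
[mam] — σ1 onset /m/, coda /m/ ok → phonotactically legal
[waw] — σ1 onset /w/, coda /w/ ok → phonotactically legal
[ja] — σ1 onset /j/, coda /∅/ ok → phonotactically legal
[be] — violates constraint 4: word begins with /b/ → phonotactically illegal
Phonotactically legal: [ze.ma], [mam], [waw], [ja] → 4.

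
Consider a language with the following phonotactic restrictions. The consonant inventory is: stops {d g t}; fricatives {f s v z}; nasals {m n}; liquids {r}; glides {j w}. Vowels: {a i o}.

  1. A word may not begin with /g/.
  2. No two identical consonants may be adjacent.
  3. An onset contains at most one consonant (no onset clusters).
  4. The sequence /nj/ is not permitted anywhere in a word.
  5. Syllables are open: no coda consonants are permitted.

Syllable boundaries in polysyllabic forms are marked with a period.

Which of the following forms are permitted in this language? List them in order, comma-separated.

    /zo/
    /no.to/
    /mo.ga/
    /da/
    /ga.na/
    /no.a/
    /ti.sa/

/zo/ — σ1 onset /z/, coda /∅/ ok → permitted
/no.to/ — σ1 onset /n/, coda /∅/ ok; σ2 onset /t/, coda /∅/ ok → permitted
/mo.ga/ — σ1 onset /m/, coda /∅/ ok; σ2 onset /g/, coda /∅/ ok → permitted
/da/ — σ1 onset /d/, coda /∅/ ok → permitted
/ga.na/ — violates constraint 1: word begins with /g/ → not permitted
/no.a/ — σ1 onset /n/, coda /∅/ ok; σ2 onset /∅/, coda /∅/ ok → permitted
/ti.sa/ — σ1 onset /t/, coda /∅/ ok; σ2 onset /s/, coda /∅/ ok → permitted

/zo/, /no.to/, /mo.ga/, /da/, /no.a/, /ti.sa/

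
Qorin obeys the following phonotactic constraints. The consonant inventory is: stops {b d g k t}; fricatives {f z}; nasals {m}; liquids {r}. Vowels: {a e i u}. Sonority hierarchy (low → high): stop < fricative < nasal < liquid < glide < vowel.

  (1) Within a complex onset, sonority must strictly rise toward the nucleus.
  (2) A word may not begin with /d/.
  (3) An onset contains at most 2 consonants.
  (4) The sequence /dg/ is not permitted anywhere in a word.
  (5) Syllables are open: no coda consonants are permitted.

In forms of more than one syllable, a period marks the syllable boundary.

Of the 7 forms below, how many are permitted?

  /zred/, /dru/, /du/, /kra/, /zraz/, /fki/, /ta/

2

/zred/ — violates constraint 5: syllable 1 coda /d/ has 1 consonant (> 0) → not permitted
/dru/ — violates constraint 2: word begins with /d/ → not permitted
/du/ — violates constraint 2: word begins with /d/ → not permitted
/kra/ — σ1 onset /kr/ (1→4 rises), coda /∅/ ok → permitted
/zraz/ — violates constraint 5: syllable 1 coda /z/ has 1 consonant (> 0) → not permitted
/fki/ — violates constraint 1: syllable 1 onset /fk/: /f/ (fricative, 2) → /k/ (stop, 1) does not rise → not permitted
/ta/ — σ1 onset /t/, coda /∅/ ok → permitted
Permitted: /kra/, /ta/ → 2.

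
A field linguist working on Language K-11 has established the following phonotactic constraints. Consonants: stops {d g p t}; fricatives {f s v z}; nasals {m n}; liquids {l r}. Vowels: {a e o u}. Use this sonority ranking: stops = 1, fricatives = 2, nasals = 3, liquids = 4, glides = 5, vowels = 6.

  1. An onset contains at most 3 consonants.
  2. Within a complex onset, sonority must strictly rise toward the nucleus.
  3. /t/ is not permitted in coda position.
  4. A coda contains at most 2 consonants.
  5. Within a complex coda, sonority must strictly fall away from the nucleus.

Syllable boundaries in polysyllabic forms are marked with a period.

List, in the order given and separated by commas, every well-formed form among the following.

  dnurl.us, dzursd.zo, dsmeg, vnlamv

dsmeg, vnlamv

dnurl.us — violates constraint 5: syllable 1 coda /rl/: /r/ (liquid, 4) → /l/ (liquid, 4) does not fall → ill-formed
dzursd.zo — violates constraint 4: syllable 1 coda /rsd/ has 3 consonants (> 2) → ill-formed
dsmeg — σ1 onset /dsm/ (1→2→3 rises), coda /g/ ok → well-formed
vnlamv — σ1 onset /vnl/ (2→3→4 rises), coda /mv/ (3→2 falls) ok → well-formed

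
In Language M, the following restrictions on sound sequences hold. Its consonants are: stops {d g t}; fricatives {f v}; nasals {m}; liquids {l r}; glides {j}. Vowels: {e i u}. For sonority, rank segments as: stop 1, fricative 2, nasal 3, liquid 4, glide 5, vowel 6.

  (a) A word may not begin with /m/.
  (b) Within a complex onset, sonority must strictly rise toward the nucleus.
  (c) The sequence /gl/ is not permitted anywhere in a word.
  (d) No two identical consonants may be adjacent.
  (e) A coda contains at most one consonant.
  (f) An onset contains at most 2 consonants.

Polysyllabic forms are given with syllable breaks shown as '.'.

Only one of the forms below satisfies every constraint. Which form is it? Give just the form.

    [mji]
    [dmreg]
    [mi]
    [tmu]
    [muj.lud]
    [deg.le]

[mji] — violates constraint (a): word begins with /m/ → illicit
[dmreg] — violates constraint (f): syllable 1 onset /dmr/ has 3 consonants (> 2) → illicit
[mi] — violates constraint (a): word begins with /m/ → illicit
[tmu] — σ1 onset /tm/ (1→3 rises), coda /∅/ ok → licit
[muj.lud] — violates constraint (a): word begins with /m/ → illicit
[deg.le] — violates constraint (c): contains banned sequence /gl/ → illicit

[tmu]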